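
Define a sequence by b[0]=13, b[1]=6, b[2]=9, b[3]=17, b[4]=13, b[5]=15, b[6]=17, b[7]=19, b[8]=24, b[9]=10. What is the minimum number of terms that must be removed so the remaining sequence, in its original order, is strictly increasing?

Fewest deletions = n − (longest strictly increasing subsequence).
i:      0  1  2  3  4  5  6  7  8  9
b[i]:  13  6  9 17 13 15 17 19 24 10
dp:     1  1  2  3  3  4  5  6  7  3
max dp = 7, so deletions = 10 − 7 = 3.

3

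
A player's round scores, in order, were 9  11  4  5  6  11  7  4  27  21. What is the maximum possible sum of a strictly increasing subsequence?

53

Let S[i] be the best sum of a strictly increasing subsequence ending at i:
i:      1  2  3  4  5  6  7  8  9 10
a[i]:   9 11  4  5  6 11  7  4 27 21
S:      9 20  4  9 15 26 22  4 53 47
Maximum is 53 (e.g. 4 + 5 + 6 + 11 + 27).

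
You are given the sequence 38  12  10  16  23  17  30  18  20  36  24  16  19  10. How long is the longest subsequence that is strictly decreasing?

Negate each value so 'decreasing' becomes 'increasing', then run patience tails on the negated sequence:
-38 → extends → [-38]
-12 → extends → [-38, -12]
-10 → extends → [-38, -12, -10]
-16 → replaces -12 → [-38, -16, -10]
-23 → replaces -16 → [-38, -23, -10]
-17 → replaces -10 → [-38, -23, -17]
-30 → replaces -23 → [-38, -30, -17]
-18 → replaces -17 → [-38, -30, -18]
-20 → replaces -18 → [-38, -30, -20]
-36 → replaces -30 → [-38, -36, -20]
-24 → replaces -20 → [-38, -36, -24]
-16 → extends → [-38, -36, -24, -16]
-19 → replaces -16 → [-38, -36, -24, -19]
-10 → extends → [-38, -36, -24, -19, -10]
Five tails, so the longest strictly decreasing subsequence of the original has length 5.

5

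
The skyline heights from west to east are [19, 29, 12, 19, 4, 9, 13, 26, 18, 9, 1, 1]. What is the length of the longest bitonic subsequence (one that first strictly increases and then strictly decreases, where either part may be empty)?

inc[i] = longest strictly increasing subsequence ending at i; dec[i] = longest strictly decreasing subsequence starting at i:
i:      1  2  3  4  5  6  7  8  9 10 11 12
a[i]:  19 29 12 19  4  9 13 26 18  9  1  1
inc:    1  2  1  2  1  2  3  4  4  2  1  1
dec:    4  5  3  4  2  2  3  4  3  2  1  1
Best peak at i=8 (value 26): inc=4, dec=4, length 4+4−1 = 7.

7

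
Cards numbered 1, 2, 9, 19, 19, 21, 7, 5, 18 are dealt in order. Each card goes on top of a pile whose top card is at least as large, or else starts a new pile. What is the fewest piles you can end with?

Place each on the leftmost legal pile:
1 → new pile 1 (tops now [1])
2 → new pile 2 (tops now [1, 2])
9 → new pile 3 (tops now [1, 2, 9])
19 → new pile 4 (tops now [1, 2, 9, 19])
19 → pile 4 (tops now [1, 2, 9, 19])
21 → new pile 5 (tops now [1, 2, 9, 19, 21])
7 → pile 3 (tops now [1, 2, 7, 19, 21])
5 → pile 3 (tops now [1, 2, 5, 19, 21])
18 → pile 4 (tops now [1, 2, 5, 18, 21])
Five piles.

5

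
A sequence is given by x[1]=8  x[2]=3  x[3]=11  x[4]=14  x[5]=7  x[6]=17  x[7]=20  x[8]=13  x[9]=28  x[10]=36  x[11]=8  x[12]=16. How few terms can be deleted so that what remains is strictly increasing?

Fewest deletions = n − (longest strictly increasing subsequence).
Patience tails:
8 → extends → [8]
3 → replaces 8 → [3]
11 → extends → [3, 11]
14 → extends → [3, 11, 14]
7 → replaces 11 → [3, 7, 14]
17 → extends → [3, 7, 14, 17]
20 → extends → [3, 7, 14, 17, 20]
13 → replaces 14 → [3, 7, 13, 17, 20]
28 → extends → [3, 7, 13, 17, 20, 28]
36 → extends → [3, 7, 13, 17, 20, 28, 36]
8 → replaces 13 → [3, 7, 8, 17, 20, 28, 36]
16 → replaces 17 → [3, 7, 8, 16, 20, 28, 36]
Longest strictly increasing subsequence has length 7, so deletions = 12 − 7 = 5.

5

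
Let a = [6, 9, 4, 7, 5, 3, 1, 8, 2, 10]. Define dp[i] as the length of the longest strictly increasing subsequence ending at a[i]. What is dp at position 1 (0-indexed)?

2

dp[i] = 1 + max{dp[j] : j<i, a[j]<a[i]} (or 1 if no such j):
i:      0  1  2  3  4  5  6  7  8  9
a[i]:   6  9  4  7  5  3  1  8  2 10
dp:     1  2  1  2  2  1  1  3  2  4
At index 1 the value is 2.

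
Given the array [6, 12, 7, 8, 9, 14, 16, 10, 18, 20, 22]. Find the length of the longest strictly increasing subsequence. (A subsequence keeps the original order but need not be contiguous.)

9

Track the smallest tail for each achievable length (strict):
6 → extends → [6]
12 → extends → [6, 12]
7 → replaces 12 → [6, 7]
8 → extends → [6, 7, 8]
9 → extends → [6, 7, 8, 9]
14 → extends → [6, 7, 8, 9, 14]
16 → extends → [6, 7, 8, 9, 14, 16]
10 → replaces 14 → [6, 7, 8, 9, 10, 16]
18 → extends → [6, 7, 8, 9, 10, 16, 18]
20 → extends → [6, 7, 8, 9, 10, 16, 18, 20]
22 → extends → [6, 7, 8, 9, 10, 16, 18, 20, 22]
Nine tails, so the longest strictly increasing subsequence has length 9 (e.g. 6, 7, 8, 9, 14, 16, 18, 20, 22).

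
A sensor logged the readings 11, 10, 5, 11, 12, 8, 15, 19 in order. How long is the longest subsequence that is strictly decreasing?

Negate each value so 'decreasing' becomes 'increasing', then run patience tails on the negated sequence:
-11 → extends → [-11]
-10 → extends → [-11, -10]
-5 → extends → [-11, -10, -5]
-11 → already a tail → [-11, -10, -5]
-12 → replaces -11 → [-12, -10, -5]
-8 → replaces -5 → [-12, -10, -8]
-15 → replaces -12 → [-15, -10, -8]
-19 → replaces -15 → [-19, -10, -8]
Three tails, so the longest strictly decreasing subsequence of the original has length 3.

3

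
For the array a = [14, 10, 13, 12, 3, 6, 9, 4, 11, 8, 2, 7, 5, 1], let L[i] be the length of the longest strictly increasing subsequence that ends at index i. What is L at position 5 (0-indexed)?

2

dp[i] = 1 + max{dp[j] : j<i, a[j]<a[i]} (or 1 if no such j):
i:      0  1  2  3  4  5  6  7  8  9 10 11 12 13
a[i]:  14 10 13 12  3  6  9  4 11  8  2  7  5  1
dp:     1  1  2  2  1  2  3  2  4  3  1  3  3  1
At index 5 the value is 2.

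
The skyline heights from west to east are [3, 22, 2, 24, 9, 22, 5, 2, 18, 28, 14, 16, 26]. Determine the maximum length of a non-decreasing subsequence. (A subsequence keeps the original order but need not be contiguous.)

Track the smallest tail for each achievable length (allowing ties):
3 → extends → [3]
22 → extends → [3, 22]
2 → replaces 3 → [2, 22]
24 → extends → [2, 22, 24]
9 → replaces 22 → [2, 9, 24]
22 → replaces 24 → [2, 9, 22]
5 → replaces 9 → [2, 5, 22]
2 → replaces 5 → [2, 2, 22]
18 → replaces 22 → [2, 2, 18]
28 → extends → [2, 2, 18, 28]
14 → replaces 18 → [2, 2, 14, 28]
16 → replaces 28 → [2, 2, 14, 16]
26 → extends → [2, 2, 14, 16, 26]
Five tails, so the longest non-decreasing subsequence has length 5 (e.g. 3, 9, 14, 16, 26).

5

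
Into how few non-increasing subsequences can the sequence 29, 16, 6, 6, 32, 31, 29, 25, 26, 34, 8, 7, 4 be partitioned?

Place each on the leftmost legal pile:
29 → new pile 1 (tops now [29])
16 → pile 1 (tops now [16])
6 → pile 1 (tops now [6])
6 → pile 1 (tops now [6])
32 → new pile 2 (tops now [6, 32])
31 → pile 2 (tops now [6, 31])
29 → pile 2 (tops now [6, 29])
25 → pile 2 (tops now [6, 25])
26 → new pile 3 (tops now [6, 25, 26])
34 → new pile 4 (tops now [6, 25, 26, 34])
8 → pile 2 (tops now [6, 8, 26, 34])
7 → pile 2 (tops now [6, 7, 26, 34])
4 → pile 1 (tops now [4, 7, 26, 34])
Four piles.

4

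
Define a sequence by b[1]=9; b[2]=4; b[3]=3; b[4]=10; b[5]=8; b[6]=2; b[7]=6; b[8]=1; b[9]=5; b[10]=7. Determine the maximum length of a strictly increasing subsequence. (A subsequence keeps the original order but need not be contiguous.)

3

Track the smallest tail for each achievable length (strict):
9 → extends → [9]
4 → replaces 9 → [4]
3 → replaces 4 → [3]
10 → extends → [3, 10]
8 → replaces 10 → [3, 8]
2 → replaces 3 → [2, 8]
6 → replaces 8 → [2, 6]
1 → replaces 2 → [1, 6]
5 → replaces 6 → [1, 5]
7 → extends → [1, 5, 7]
Three tails, so the longest strictly increasing subsequence has length 3 (e.g. 4, 6, 7).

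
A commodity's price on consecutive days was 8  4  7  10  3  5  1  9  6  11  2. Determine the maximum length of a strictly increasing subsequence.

4

Let dp[i] be the length of the longest such subsequence ending at index i:
i:      1  2  3  4  5  6  7  8  9 10 11
a[i]:   8  4  7 10  3  5  1  9  6 11  2
dp:     1  1  2  3  1  2  1  3  3  4  2
Maximum dp value is 4.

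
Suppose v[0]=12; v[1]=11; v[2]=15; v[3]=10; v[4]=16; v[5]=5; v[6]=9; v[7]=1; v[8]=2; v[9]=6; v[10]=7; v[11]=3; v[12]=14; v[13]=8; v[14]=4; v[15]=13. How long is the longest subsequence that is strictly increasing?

Track the smallest tail for each achievable length (strict):
12 → extends → [12]
11 → replaces 12 → [11]
15 → extends → [11, 15]
10 → replaces 11 → [10, 15]
16 → extends → [10, 15, 16]
5 → replaces 10 → [5, 15, 16]
9 → replaces 15 → [5, 9, 16]
1 → replaces 5 → [1, 9, 16]
2 → replaces 9 → [1, 2, 16]
6 → replaces 16 → [1, 2, 6]
7 → extends → [1, 2, 6, 7]
3 → replaces 6 → [1, 2, 3, 7]
14 → extends → [1, 2, 3, 7, 14]
8 → replaces 14 → [1, 2, 3, 7, 8]
4 → replaces 7 → [1, 2, 3, 4, 8]
13 → extends → [1, 2, 3, 4, 8, 13]
Six tails, so the longest strictly increasing subsequence has length 6 (e.g. 1, 2, 6, 7, 8, 13).

6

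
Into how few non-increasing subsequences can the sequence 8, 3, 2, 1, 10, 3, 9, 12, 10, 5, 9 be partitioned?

4

The minimum number of non-increasing subsequences covering a sequence equals the length of its longest strictly increasing subsequence.
LIS length is 4 (e.g. 2, 3, 9, 12), so 4 piles are needed.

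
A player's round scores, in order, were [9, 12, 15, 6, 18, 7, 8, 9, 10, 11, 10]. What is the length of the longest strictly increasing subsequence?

6

Let dp[i] be the length of the longest such subsequence ending at index i:
i:      1  2  3  4  5  6  7  8  9 10 11
a[i]:   9 12 15  6 18  7  8  9 10 11 10
dp:     1  2  3  1  4  2  3  4  5  6  5
Maximum dp value is 6.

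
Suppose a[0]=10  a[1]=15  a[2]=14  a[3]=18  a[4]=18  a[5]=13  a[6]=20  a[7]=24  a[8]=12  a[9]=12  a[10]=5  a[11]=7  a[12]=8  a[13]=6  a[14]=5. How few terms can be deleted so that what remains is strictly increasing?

Fewest deletions = n − (longest strictly increasing subsequence).
i:      0  1  2  3  4  5  6  7  8  9 10 11 12 13 14
a[i]:  10 15 14 18 18 13 20 24 12 12  5  7  8  6  5
dp:     1  2  2  3  3  2  4  5  2  2  1  2  3  2  1
max dp = 5, so deletions = 15 − 5 = 10.

10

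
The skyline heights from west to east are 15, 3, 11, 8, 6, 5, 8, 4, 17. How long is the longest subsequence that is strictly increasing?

Track the smallest tail for each achievable length (strict):
15 → extends → [15]
3 → replaces 15 → [3]
11 → extends → [3, 11]
8 → replaces 11 → [3, 8]
6 → replaces 8 → [3, 6]
5 → replaces 6 → [3, 5]
8 → extends → [3, 5, 8]
4 → replaces 5 → [3, 4, 8]
17 → extends → [3, 4, 8, 17]
Four tails, so the longest strictly increasing subsequence has length 4 (e.g. 3, 6, 8, 17).

4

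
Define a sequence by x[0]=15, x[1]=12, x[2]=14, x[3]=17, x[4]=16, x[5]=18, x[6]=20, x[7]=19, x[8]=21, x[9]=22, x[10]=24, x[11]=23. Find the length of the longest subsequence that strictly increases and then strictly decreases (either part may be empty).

9

inc[i] = longest strictly increasing subsequence ending at i; dec[i] = longest strictly decreasing subsequence starting at i:
i:      0  1  2  3  4  5  6  7  8  9 10 11
x[i]:  15 12 14 17 16 18 20 19 21 22 24 23
inc:    1  1  2  3  3  4  5  5  6  7  8  8
dec:    2  1  1  2  1  1  2  1  1  1  2  1
Best peak at i=10 (value 24): inc=8, dec=2, length 8+2−1 = 9.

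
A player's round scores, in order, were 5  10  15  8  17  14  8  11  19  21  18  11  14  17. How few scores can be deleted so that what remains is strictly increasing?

Fewest deletions = n − (longest strictly increasing subsequence).
i:      1  2  3  4  5  6  7  8  9 10 11 12 13 14
a[i]:   5 10 15  8 17 14  8 11 19 21 18 11 14 17
dp:     1  2  3  2  4  3  2  3  5  6  5  3  4  5
max dp = 6, so deletions = 14 − 6 = 8.

8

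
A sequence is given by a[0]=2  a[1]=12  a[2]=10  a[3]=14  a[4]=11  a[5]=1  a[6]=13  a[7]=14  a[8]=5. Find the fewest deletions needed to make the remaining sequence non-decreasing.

Fewest deletions = n − (longest non-decreasing subsequence).
Patience tails:
2 → extends → [2]
12 → extends → [2, 12]
10 → replaces 12 → [2, 10]
14 → extends → [2, 10, 14]
11 → replaces 14 → [2, 10, 11]
1 → replaces 2 → [1, 10, 11]
13 → extends → [1, 10, 11, 13]
14 → extends → [1, 10, 11, 13, 14]
5 → replaces 10 → [1, 5, 11, 13, 14]
Longest non-decreasing subsequence has length 5, so deletions = 9 − 5 = 4.

4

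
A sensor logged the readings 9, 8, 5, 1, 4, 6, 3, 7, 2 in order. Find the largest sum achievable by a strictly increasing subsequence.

Let S[i] be the best sum of a strictly increasing subsequence ending at i:
i:      1  2  3  4  5  6  7  8  9
a[i]:   9  8  5  1  4  6  3  7  2
S:      9  8  5  1  5 11  4 18  3
Maximum is 18 (e.g. 1 + 4 + 6 + 7).

18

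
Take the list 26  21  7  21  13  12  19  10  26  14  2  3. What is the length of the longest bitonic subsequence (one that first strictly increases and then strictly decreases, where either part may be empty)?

inc[i] = longest strictly increasing subsequence ending at i; dec[i] = longest strictly decreasing subsequence starting at i:
i:      1  2  3  4  5  6  7  8  9 10 11 12
a[i]:  26 21  7 21 13 12 19 10 26 14  2  3
inc:    1  1  1  2  2  2  3  2  4  3  1  2
dec:    6  5  2  5  4  3  3  2  3  2  1  1
Best peak at i=1 (value 26): inc=1, dec=6, length 1+6−1 = 6.

6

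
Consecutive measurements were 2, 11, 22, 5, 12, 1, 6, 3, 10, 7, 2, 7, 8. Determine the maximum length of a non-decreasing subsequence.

Track the smallest tail for each achievable length (allowing ties):
2 → extends → [2]
11 → extends → [2, 11]
22 → extends → [2, 11, 22]
5 → replaces 11 → [2, 5, 22]
12 → replaces 22 → [2, 5, 12]
1 → replaces 2 → [1, 5, 12]
6 → replaces 12 → [1, 5, 6]
3 → replaces 5 → [1, 3, 6]
10 → extends → [1, 3, 6, 10]
7 → replaces 10 → [1, 3, 6, 7]
2 → replaces 3 → [1, 2, 6, 7]
7 → extends → [1, 2, 6, 7, 7]
8 → extends → [1, 2, 6, 7, 7, 8]
Six tails, so the longest non-decreasing subsequence has length 6 (e.g. 2, 5, 6, 7, 7, 8).

6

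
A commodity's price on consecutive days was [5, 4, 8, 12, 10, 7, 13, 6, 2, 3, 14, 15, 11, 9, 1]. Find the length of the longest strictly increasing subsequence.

Track the smallest tail for each achievable length (strict):
5 → extends → [5]
4 → replaces 5 → [4]
8 → extends → [4, 8]
12 → extends → [4, 8, 12]
10 → replaces 12 → [4, 8, 10]
7 → replaces 8 → [4, 7, 10]
13 → extends → [4, 7, 10, 13]
6 → replaces 7 → [4, 6, 10, 13]
2 → replaces 4 → [2, 6, 10, 13]
3 → replaces 6 → [2, 3, 10, 13]
14 → extends → [2, 3, 10, 13, 14]
15 → extends → [2, 3, 10, 13, 14, 15]
11 → replaces 13 → [2, 3, 10, 11, 14, 15]
9 → replaces 10 → [2, 3, 9, 11, 14, 15]
1 → replaces 2 → [1, 3, 9, 11, 14, 15]
Six tails, so the longest strictly increasing subsequence has length 6 (e.g. 5, 8, 12, 13, 14, 15).

6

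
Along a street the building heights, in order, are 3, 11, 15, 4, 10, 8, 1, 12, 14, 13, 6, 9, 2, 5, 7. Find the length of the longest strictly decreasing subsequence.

Let dp[i] be the longest strictly decreasing subsequence ending at i:
i:      1  2  3  4  5  6  7  8  9 10 11 12 13 14 15
a[i]:   3 11 15  4 10  8  1 12 14 13  6  9  2  5  7
dp:     1  1  1  2  2  3  4  2  2  3  4  4  5  5  5
Maximum is 5.

5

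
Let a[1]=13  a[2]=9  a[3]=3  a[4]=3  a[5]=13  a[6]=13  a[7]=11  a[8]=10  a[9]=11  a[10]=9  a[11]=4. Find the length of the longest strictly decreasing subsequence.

5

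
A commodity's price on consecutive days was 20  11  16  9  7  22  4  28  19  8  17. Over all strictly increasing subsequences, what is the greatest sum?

77

Let S[i] be the best sum of a strictly increasing subsequence ending at i:
i:      1  2  3  4  5  6  7  8  9 10 11
a[i]:  20 11 16  9  7 22  4 28 19  8 17
S:     20 11 27  9  7 49  4 77 46 15 44
Maximum is 77 (e.g. 11 + 16 + 22 + 28).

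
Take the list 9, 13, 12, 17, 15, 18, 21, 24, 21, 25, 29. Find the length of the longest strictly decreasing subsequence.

Let dp[i] be the longest strictly decreasing subsequence ending at i:
i:      1  2  3  4  5  6  7  8  9 10 11
a[i]:   9 13 12 17 15 18 21 24 21 25 29
dp:     1  1  2  1  2  1  1  1  2  1  1
Maximum is 2.

2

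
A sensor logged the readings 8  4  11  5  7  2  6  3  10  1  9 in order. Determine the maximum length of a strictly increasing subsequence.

4

Track the smallest tail for each achievable length (strict):
8 → extends → [8]
4 → replaces 8 → [4]
11 → extends → [4, 11]
5 → replaces 11 → [4, 5]
7 → extends → [4, 5, 7]
2 → replaces 4 → [2, 5, 7]
6 → replaces 7 → [2, 5, 6]
3 → replaces 5 → [2, 3, 6]
10 → extends → [2, 3, 6, 10]
1 → replaces 2 → [1, 3, 6, 10]
9 → replaces 10 → [1, 3, 6, 9]
Four tails, so the longest strictly increasing subsequence has length 4 (e.g. 4, 5, 7, 10).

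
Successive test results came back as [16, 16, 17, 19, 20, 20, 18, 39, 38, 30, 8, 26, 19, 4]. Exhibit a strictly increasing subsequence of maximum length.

Patience tails give the LIS length; then backtrack through the dp parents:
16 → extends → [16]
16 → already a tail → [16]
17 → extends → [16, 17]
19 → extends → [16, 17, 19]
20 → extends → [16, 17, 19, 20]
20 → already a tail → [16, 17, 19, 20]
18 → replaces 19 → [16, 17, 18, 20]
39 → extends → [16, 17, 18, 20, 39]
38 → replaces 39 → [16, 17, 18, 20, 38]
30 → replaces 38 → [16, 17, 18, 20, 30]
8 → replaces 16 → [8, 17, 18, 20, 30]
26 → replaces 30 → [8, 17, 18, 20, 26]
19 → replaces 20 → [8, 17, 18, 19, 26]
4 → replaces 8 → [4, 17, 18, 19, 26]
Length 5; one witness is 16, 17, 19, 20, 39.

16, 17, 19, 20, 39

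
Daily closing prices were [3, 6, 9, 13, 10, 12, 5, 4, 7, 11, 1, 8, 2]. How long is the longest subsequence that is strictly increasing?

5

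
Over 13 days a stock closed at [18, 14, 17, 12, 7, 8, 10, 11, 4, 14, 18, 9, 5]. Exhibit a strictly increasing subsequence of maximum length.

7, 8, 10, 11, 14, 18

Patience tails give the LIS length; then backtrack through the dp parents:
18 → extends → [18]
14 → replaces 18 → [14]
17 → extends → [14, 17]
12 → replaces 14 → [12, 17]
7 → replaces 12 → [7, 17]
8 → replaces 17 → [7, 8]
10 → extends → [7, 8, 10]
11 → extends → [7, 8, 10, 11]
4 → replaces 7 → [4, 8, 10, 11]
14 → extends → [4, 8, 10, 11, 14]
18 → extends → [4, 8, 10, 11, 14, 18]
9 → replaces 10 → [4, 8, 9, 11, 14, 18]
5 → replaces 8 → [4, 5, 9, 11, 14, 18]
Length 6; one witness is 7, 8, 10, 11, 14, 18.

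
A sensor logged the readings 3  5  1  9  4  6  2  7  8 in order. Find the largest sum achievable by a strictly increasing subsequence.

29

Let S[i] be the best sum of a strictly increasing subsequence ending at i:
i:      1  2  3  4  5  6  7  8  9
a[i]:   3  5  1  9  4  6  2  7  8
S:      3  8  1 17  7 14  3 21 29
Maximum is 29 (e.g. 3 + 5 + 6 + 7 + 8).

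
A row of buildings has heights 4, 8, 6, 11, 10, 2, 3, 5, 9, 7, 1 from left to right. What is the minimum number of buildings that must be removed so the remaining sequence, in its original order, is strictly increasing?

7

Fewest deletions = n − (longest strictly increasing subsequence).
Patience tails:
4 → extends → [4]
8 → extends → [4, 8]
6 → replaces 8 → [4, 6]
11 → extends → [4, 6, 11]
10 → replaces 11 → [4, 6, 10]
2 → replaces 4 → [2, 6, 10]
3 → replaces 6 → [2, 3, 10]
5 → replaces 10 → [2, 3, 5]
9 → extends → [2, 3, 5, 9]
7 → replaces 9 → [2, 3, 5, 7]
1 → replaces 2 → [1, 3, 5, 7]
Longest strictly increasing subsequence has length 4, so deletions = 11 − 4 = 7.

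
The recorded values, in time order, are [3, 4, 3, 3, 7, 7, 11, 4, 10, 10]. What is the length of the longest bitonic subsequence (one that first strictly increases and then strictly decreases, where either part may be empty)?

5

inc[i] = longest strictly increasing subsequence ending at i; dec[i] = longest strictly decreasing subsequence starting at i:
i:      1  2  3  4  5  6  7  8  9 10
a[i]:   3  4  3  3  7  7 11  4 10 10
inc:    1  2  1  1  3  3  4  2  4  4
dec:    1  2  1  1  2  2  2  1  1  1
Best peak at i=7 (value 11): inc=4, dec=2, length 4+2−1 = 5.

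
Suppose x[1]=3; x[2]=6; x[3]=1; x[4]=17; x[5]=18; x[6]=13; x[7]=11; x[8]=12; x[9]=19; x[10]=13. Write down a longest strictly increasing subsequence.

3, 6, 17, 18, 19

Patience tails give the LIS length; then backtrack through the dp parents:
3 → extends → [3]
6 → extends → [3, 6]
1 → replaces 3 → [1, 6]
17 → extends → [1, 6, 17]
18 → extends → [1, 6, 17, 18]
13 → replaces 17 → [1, 6, 13, 18]
11 → replaces 13 → [1, 6, 11, 18]
12 → replaces 18 → [1, 6, 11, 12]
19 → extends → [1, 6, 11, 12, 19]
13 → replaces 19 → [1, 6, 11, 12, 13]
Length 5; one witness is 3, 6, 17, 18, 19.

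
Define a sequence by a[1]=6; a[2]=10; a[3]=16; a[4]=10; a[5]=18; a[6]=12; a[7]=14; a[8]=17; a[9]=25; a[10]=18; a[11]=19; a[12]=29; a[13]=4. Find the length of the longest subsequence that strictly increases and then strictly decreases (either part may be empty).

inc[i] = longest strictly increasing subsequence ending at i; dec[i] = longest strictly decreasing subsequence starting at i:
i:      1  2  3  4  5  6  7  8  9 10 11 12 13
a[i]:   6 10 16 10 18 12 14 17 25 18 19 29  4
inc:    1  2  3  2  4  3  4  5  6  6  7  8  1
dec:    2  2  3  2  3  2  2  2  3  2  2  2  1
Best peak at i=12 (value 29): inc=8, dec=2, length 8+2−1 = 9.

9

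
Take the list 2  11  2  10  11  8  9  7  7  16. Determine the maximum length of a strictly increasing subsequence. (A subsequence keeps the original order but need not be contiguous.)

4

Track the smallest tail for each achievable length (strict):
2 → extends → [2]
11 → extends → [2, 11]
2 → already a tail → [2, 11]
10 → replaces 11 → [2, 10]
11 → extends → [2, 10, 11]
8 → replaces 10 → [2, 8, 11]
9 → replaces 11 → [2, 8, 9]
7 → replaces 8 → [2, 7, 9]
7 → already a tail → [2, 7, 9]
16 → extends → [2, 7, 9, 16]
Four tails, so the longest strictly increasing subsequence has length 4 (e.g. 2, 10, 11, 16).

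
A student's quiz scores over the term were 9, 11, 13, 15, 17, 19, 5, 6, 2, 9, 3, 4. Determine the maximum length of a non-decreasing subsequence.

6

Let dp[i] be the length of the longest such subsequence ending at index i:
i:      1  2  3  4  5  6  7  8  9 10 11 12
a[i]:   9 11 13 15 17 19  5  6  2  9  3  4
dp:     1  2  3  4  5  6  1  2  1  3  2  3
Maximum dp value is 6.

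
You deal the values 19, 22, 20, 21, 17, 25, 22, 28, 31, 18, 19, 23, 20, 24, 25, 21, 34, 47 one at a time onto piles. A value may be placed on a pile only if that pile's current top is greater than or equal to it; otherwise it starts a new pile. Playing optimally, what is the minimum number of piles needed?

9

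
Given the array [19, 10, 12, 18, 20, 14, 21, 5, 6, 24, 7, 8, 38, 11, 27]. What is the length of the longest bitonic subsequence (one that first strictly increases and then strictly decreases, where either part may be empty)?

inc[i] = longest strictly increasing subsequence ending at i; dec[i] = longest strictly decreasing subsequence starting at i:
i:      1  2  3  4  5  6  7  8  9 10 11 12 13 14 15
a[i]:  19 10 12 18 20 14 21  5  6 24  7  8 38 11 27
inc:    1  1  2  3  4  3  5  1  2  6  3  4  7  5  7
dec:    4  2  2  3  3  2  2  1  1  2  1  1  2  1  1
Best peak at i=13 (value 38): inc=7, dec=2, length 7+2−1 = 8.

8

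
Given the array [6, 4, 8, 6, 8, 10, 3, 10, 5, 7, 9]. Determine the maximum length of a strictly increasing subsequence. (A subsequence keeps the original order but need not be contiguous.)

4

Track the smallest tail for each achievable length (strict):
6 → extends → [6]
4 → replaces 6 → [4]
8 → extends → [4, 8]
6 → replaces 8 → [4, 6]
8 → extends → [4, 6, 8]
10 → extends → [4, 6, 8, 10]
3 → replaces 4 → [3, 6, 8, 10]
10 → already a tail → [3, 6, 8, 10]
5 → replaces 6 → [3, 5, 8, 10]
7 → replaces 8 → [3, 5, 7, 10]
9 → replaces 10 → [3, 5, 7, 9]
Four tails, so the longest strictly increasing subsequence has length 4 (e.g. 4, 6, 8, 10).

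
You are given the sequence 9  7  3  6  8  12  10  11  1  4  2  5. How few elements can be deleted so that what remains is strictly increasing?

Fewest deletions = n − (longest strictly increasing subsequence).
i:      1  2  3  4  5  6  7  8  9 10 11 12
a[i]:   9  7  3  6  8 12 10 11  1  4  2  5
dp:     1  1  1  2  3  4  4  5  1  2  2  3
max dp = 5, so deletions = 12 − 5 = 7.

7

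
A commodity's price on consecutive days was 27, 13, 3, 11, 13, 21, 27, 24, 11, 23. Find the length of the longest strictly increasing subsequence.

Let dp[i] be the length of the longest such subsequence ending at index i:
i:      1  2  3  4  5  6  7  8  9 10
a[i]:  27 13  3 11 13 21 27 24 11 23
dp:     1  1  1  2  3  4  5  5  2  5
Maximum dp value is 5.

5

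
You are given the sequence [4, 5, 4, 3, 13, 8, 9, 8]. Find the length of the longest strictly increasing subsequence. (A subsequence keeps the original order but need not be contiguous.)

4

Track the smallest tail for each achievable length (strict):
4 → extends → [4]
5 → extends → [4, 5]
4 → already a tail → [4, 5]
3 → replaces 4 → [3, 5]
13 → extends → [3, 5, 13]
8 → replaces 13 → [3, 5, 8]
9 → extends → [3, 5, 8, 9]
8 → already a tail → [3, 5, 8, 9]
Four tails, so the longest strictly increasing subsequence has length 4 (e.g. 4, 5, 8, 9).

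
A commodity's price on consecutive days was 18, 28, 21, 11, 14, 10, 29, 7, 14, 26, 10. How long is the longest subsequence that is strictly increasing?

Track the smallest tail for each achievable length (strict):
18 → extends → [18]
28 → extends → [18, 28]
21 → replaces 28 → [18, 21]
11 → replaces 18 → [11, 21]
14 → replaces 21 → [11, 14]
10 → replaces 11 → [10, 14]
29 → extends → [10, 14, 29]
7 → replaces 10 → [7, 14, 29]
14 → already a tail → [7, 14, 29]
26 → replaces 29 → [7, 14, 26]
10 → replaces 14 → [7, 10, 26]
Three tails, so the longest strictly increasing subsequence has length 3 (e.g. 18, 28, 29).

3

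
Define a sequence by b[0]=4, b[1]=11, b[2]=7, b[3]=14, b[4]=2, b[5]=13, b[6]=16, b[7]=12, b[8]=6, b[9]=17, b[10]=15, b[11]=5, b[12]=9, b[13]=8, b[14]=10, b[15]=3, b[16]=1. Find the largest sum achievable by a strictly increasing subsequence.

62

Let S[i] be the best sum of a strictly increasing subsequence ending at i:
i:      0  1  2  3  4  5  6  7  8  9 10 11 12 13 14 15 16
b[i]:   4 11  7 14  2 13 16 12  6 17 15  5  9  8 10  3  1
S:      4 15 11 29  2 28 45 27 10 62 44  9 20 19 30  5  1
Maximum is 62 (e.g. 4 + 11 + 14 + 16 + 17).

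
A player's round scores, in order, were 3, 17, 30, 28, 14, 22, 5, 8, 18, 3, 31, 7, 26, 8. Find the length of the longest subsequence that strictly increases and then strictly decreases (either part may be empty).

inc[i] = longest strictly increasing subsequence ending at i; dec[i] = longest strictly decreasing subsequence starting at i:
i:      1  2  3  4  5  6  7  8  9 10 11 12 13 14
a[i]:   3 17 30 28 14 22  5  8 18  3 31  7 26  8
inc:    1  2  3  3  2  3  2  3  4  1  5  3  5  4
dec:    1  4  5  4  3  3  2  2  2  1  3  1  2  1
Best peak at i=3 (value 30): inc=3, dec=5, length 3+5−1 = 7.

7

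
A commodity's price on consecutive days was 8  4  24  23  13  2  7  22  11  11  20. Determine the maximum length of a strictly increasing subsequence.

Track the smallest tail for each achievable length (strict):
8 → extends → [8]
4 → replaces 8 → [4]
24 → extends → [4, 24]
23 → replaces 24 → [4, 23]
13 → replaces 23 → [4, 13]
2 → replaces 4 → [2, 13]
7 → replaces 13 → [2, 7]
22 → extends → [2, 7, 22]
11 → replaces 22 → [2, 7, 11]
11 → already a tail → [2, 7, 11]
20 → extends → [2, 7, 11, 20]
Four tails, so the longest strictly increasing subsequence has length 4 (e.g. 4, 7, 11, 20).

4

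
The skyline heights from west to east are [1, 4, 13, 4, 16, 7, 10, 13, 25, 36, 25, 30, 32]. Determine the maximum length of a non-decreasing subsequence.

10

Track the smallest tail for each achievable length (allowing ties):
1 → extends → [1]
4 → extends → [1, 4]
13 → extends → [1, 4, 13]
4 → replaces 13 → [1, 4, 4]
16 → extends → [1, 4, 4, 16]
7 → replaces 16 → [1, 4, 4, 7]
10 → extends → [1, 4, 4, 7, 10]
13 → extends → [1, 4, 4, 7, 10, 13]
25 → extends → [1, 4, 4, 7, 10, 13, 25]
36 → extends → [1, 4, 4, 7, 10, 13, 25, 36]
25 → replaces 36 → [1, 4, 4, 7, 10, 13, 25, 25]
30 → extends → [1, 4, 4, 7, 10, 13, 25, 25, 30]
32 → extends → [1, 4, 4, 7, 10, 13, 25, 25, 30, 32]
Ten tails, so the longest non-decreasing subsequence has length 10 (e.g. 1, 4, 4, 7, 10, 13, 25, 25, 30, 32).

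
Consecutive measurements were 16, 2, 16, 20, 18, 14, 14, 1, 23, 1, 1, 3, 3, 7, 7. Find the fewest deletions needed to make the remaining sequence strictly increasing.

11

Fewest deletions = n − (longest strictly increasing subsequence).
Patience tails:
16 → extends → [16]
2 → replaces 16 → [2]
16 → extends → [2, 16]
20 → extends → [2, 16, 20]
18 → replaces 20 → [2, 16, 18]
14 → replaces 16 → [2, 14, 18]
14 → already a tail → [2, 14, 18]
1 → replaces 2 → [1, 14, 18]
23 → extends → [1, 14, 18, 23]
1 → already a tail → [1, 14, 18, 23]
1 → already a tail → [1, 14, 18, 23]
3 → replaces 14 → [1, 3, 18, 23]
3 → already a tail → [1, 3, 18, 23]
7 → replaces 18 → [1, 3, 7, 23]
7 → already a tail → [1, 3, 7, 23]
Longest strictly increasing subsequence has length 4, so deletions = 15 − 4 = 11.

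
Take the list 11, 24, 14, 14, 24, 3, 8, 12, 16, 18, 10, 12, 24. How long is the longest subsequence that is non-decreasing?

6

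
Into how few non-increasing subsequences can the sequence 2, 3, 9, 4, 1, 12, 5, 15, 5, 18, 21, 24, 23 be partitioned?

Place each on the leftmost legal pile:
2 → new pile 1 (tops now [2])
3 → new pile 2 (tops now [2, 3])
9 → new pile 3 (tops now [2, 3, 9])
4 → pile 3 (tops now [2, 3, 4])
1 → pile 1 (tops now [1, 3, 4])
12 → new pile 4 (tops now [1, 3, 4, 12])
5 → pile 4 (tops now [1, 3, 4, 5])
15 → new pile 5 (tops now [1, 3, 4, 5, 15])
5 → pile 4 (tops now [1, 3, 4, 5, 15])
18 → new pile 6 (tops now [1, 3, 4, 5, 15, 18])
21 → new pile 7 (tops now [1, 3, 4, 5, 15, 18, 21])
24 → new pile 8 (tops now [1, 3, 4, 5, 15, 18, 21, 24])
23 → pile 8 (tops now [1, 3, 4, 5, 15, 18, 21, 23])
Eight piles.

8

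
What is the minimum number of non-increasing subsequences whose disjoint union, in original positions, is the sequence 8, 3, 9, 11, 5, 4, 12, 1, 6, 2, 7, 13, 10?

5

Place each on the leftmost legal pile:
8 → new pile 1 (tops now [8])
3 → pile 1 (tops now [3])
9 → new pile 2 (tops now [3, 9])
11 → new pile 3 (tops now [3, 9, 11])
5 → pile 2 (tops now [3, 5, 11])
4 → pile 2 (tops now [3, 4, 11])
12 → new pile 4 (tops now [3, 4, 11, 12])
1 → pile 1 (tops now [1, 4, 11, 12])
6 → pile 3 (tops now [1, 4, 6, 12])
2 → pile 2 (tops now [1, 2, 6, 12])
7 → pile 4 (tops now [1, 2, 6, 7])
13 → new pile 5 (tops now [1, 2, 6, 7, 13])
10 → pile 5 (tops now [1, 2, 6, 7, 10])
Five piles.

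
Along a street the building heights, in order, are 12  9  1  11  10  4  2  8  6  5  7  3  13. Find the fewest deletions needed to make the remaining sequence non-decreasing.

8

Fewest deletions = n − (longest non-decreasing subsequence).
Patience tails:
12 → extends → [12]
9 → replaces 12 → [9]
1 → replaces 9 → [1]
11 → extends → [1, 11]
10 → replaces 11 → [1, 10]
4 → replaces 10 → [1, 4]
2 → replaces 4 → [1, 2]
8 → extends → [1, 2, 8]
6 → replaces 8 → [1, 2, 6]
5 → replaces 6 → [1, 2, 5]
7 → extends → [1, 2, 5, 7]
3 → replaces 5 → [1, 2, 3, 7]
13 → extends → [1, 2, 3, 7, 13]
Longest non-decreasing subsequence has length 5, so deletions = 13 − 5 = 8.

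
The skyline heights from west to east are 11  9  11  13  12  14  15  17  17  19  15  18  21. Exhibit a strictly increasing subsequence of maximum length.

Patience tails give the LIS length; then backtrack through the dp parents:
11 → extends → [11]
9 → replaces 11 → [9]
11 → extends → [9, 11]
13 → extends → [9, 11, 13]
12 → replaces 13 → [9, 11, 12]
14 → extends → [9, 11, 12, 14]
15 → extends → [9, 11, 12, 14, 15]
17 → extends → [9, 11, 12, 14, 15, 17]
17 → already a tail → [9, 11, 12, 14, 15, 17]
19 → extends → [9, 11, 12, 14, 15, 17, 19]
15 → already a tail → [9, 11, 12, 14, 15, 17, 19]
18 → replaces 19 → [9, 11, 12, 14, 15, 17, 18]
21 → extends → [9, 11, 12, 14, 15, 17, 18, 21]
Length 8; one witness is 9, 11, 13, 14, 15, 17, 19, 21.

9, 11, 13, 14, 15, 17, 19, 21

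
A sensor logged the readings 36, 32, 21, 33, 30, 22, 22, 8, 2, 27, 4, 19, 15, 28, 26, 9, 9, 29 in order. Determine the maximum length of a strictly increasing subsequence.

5

Track the smallest tail for each achievable length (strict):
36 → extends → [36]
32 → replaces 36 → [32]
21 → replaces 32 → [21]
33 → extends → [21, 33]
30 → replaces 33 → [21, 30]
22 → replaces 30 → [21, 22]
22 → already a tail → [21, 22]
8 → replaces 21 → [8, 22]
2 → replaces 8 → [2, 22]
27 → extends → [2, 22, 27]
4 → replaces 22 → [2, 4, 27]
19 → replaces 27 → [2, 4, 19]
15 → replaces 19 → [2, 4, 15]
28 → extends → [2, 4, 15, 28]
26 → replaces 28 → [2, 4, 15, 26]
9 → replaces 15 → [2, 4, 9, 26]
9 → already a tail → [2, 4, 9, 26]
29 → extends → [2, 4, 9, 26, 29]
Five tails, so the longest strictly increasing subsequence has length 5 (e.g. 21, 22, 27, 28, 29).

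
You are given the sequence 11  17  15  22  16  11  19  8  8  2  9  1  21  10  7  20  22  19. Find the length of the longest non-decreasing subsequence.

Track the smallest tail for each achievable length (allowing ties):
11 → extends → [11]
17 → extends → [11, 17]
15 → replaces 17 → [11, 15]
22 → extends → [11, 15, 22]
16 → replaces 22 → [11, 15, 16]
11 → replaces 15 → [11, 11, 16]
19 → extends → [11, 11, 16, 19]
8 → replaces 11 → [8, 11, 16, 19]
8 → replaces 11 → [8, 8, 16, 19]
2 → replaces 8 → [2, 8, 16, 19]
9 → replaces 16 → [2, 8, 9, 19]
1 → replaces 2 → [1, 8, 9, 19]
21 → extends → [1, 8, 9, 19, 21]
10 → replaces 19 → [1, 8, 9, 10, 21]
7 → replaces 8 → [1, 7, 9, 10, 21]
20 → replaces 21 → [1, 7, 9, 10, 20]
22 → extends → [1, 7, 9, 10, 20, 22]
19 → replaces 20 → [1, 7, 9, 10, 19, 22]
Six tails, so the longest non-decreasing subsequence has length 6 (e.g. 11, 15, 16, 19, 21, 22).

6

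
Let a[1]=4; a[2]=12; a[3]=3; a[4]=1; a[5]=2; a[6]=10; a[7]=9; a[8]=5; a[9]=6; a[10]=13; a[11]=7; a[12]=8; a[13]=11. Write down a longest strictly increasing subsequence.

Patience tails give the LIS length; then backtrack through the dp parents:
4 → extends → [4]
12 → extends → [4, 12]
3 → replaces 4 → [3, 12]
1 → replaces 3 → [1, 12]
2 → replaces 12 → [1, 2]
10 → extends → [1, 2, 10]
9 → replaces 10 → [1, 2, 9]
5 → replaces 9 → [1, 2, 5]
6 → extends → [1, 2, 5, 6]
13 → extends → [1, 2, 5, 6, 13]
7 → replaces 13 → [1, 2, 5, 6, 7]
8 → extends → [1, 2, 5, 6, 7, 8]
11 → extends → [1, 2, 5, 6, 7, 8, 11]
Length 7; one witness is 1, 2, 5, 6, 7, 8, 11.

1, 2, 5, 6, 7, 8, 11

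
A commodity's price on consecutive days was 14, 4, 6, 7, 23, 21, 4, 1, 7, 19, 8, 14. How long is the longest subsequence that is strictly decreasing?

4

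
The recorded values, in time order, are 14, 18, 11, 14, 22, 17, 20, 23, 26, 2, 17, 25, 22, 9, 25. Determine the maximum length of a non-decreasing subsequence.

7

Let dp[i] be the length of the longest such subsequence ending at index i:
i:      1  2  3  4  5  6  7  8  9 10 11 12 13 14 15
a[i]:  14 18 11 14 22 17 20 23 26  2 17 25 22  9 25
dp:     1  2  1  2  3  3  4  5  6  1  4  6  5  2  7
Maximum dp value is 7.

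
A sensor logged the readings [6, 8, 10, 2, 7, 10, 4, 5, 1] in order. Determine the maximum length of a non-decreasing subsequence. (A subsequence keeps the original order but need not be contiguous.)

4

Let dp[i] be the length of the longest such subsequence ending at index i:
i:      1  2  3  4  5  6  7  8  9
a[i]:   6  8 10  2  7 10  4  5  1
dp:     1  2  3  1  2  4  2  3  1
Maximum dp value is 4.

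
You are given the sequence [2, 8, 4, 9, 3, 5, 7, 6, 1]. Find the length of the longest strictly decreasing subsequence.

4

Let dp[i] be the longest strictly decreasing subsequence ending at i:
i:     1 2 3 4 5 6 7 8 9
a[i]:  2 8 4 9 3 5 7 6 1
dp:    1 1 2 1 3 2 2 3 4
Maximum is 4.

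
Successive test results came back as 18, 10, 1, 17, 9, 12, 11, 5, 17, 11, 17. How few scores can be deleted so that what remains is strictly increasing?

7

Fewest deletions = n − (longest strictly increasing subsequence).
i:      1  2  3  4  5  6  7  8  9 10 11
a[i]:  18 10  1 17  9 12 11  5 17 11 17
dp:     1  1  1  2  2  3  3  2  4  3  4
max dp = 4, so deletions = 11 − 4 = 7.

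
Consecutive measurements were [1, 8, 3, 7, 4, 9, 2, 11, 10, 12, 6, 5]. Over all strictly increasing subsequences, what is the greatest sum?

Let S[i] be the best sum of a strictly increasing subsequence ending at i:
i:      1  2  3  4  5  6  7  8  9 10 11 12
a[i]:   1  8  3  7  4  9  2 11 10 12  6  5
S:      1  9  4 11  8 20  3 31 30 43 14 13
Maximum is 43 (e.g. 1 + 3 + 7 + 9 + 11 + 12).

43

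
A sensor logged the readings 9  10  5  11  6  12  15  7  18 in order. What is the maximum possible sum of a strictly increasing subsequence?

75

Let S[i] be the best sum of a strictly increasing subsequence ending at i:
i:      1  2  3  4  5  6  7  8  9
a[i]:   9 10  5 11  6 12 15  7 18
S:      9 19  5 30 11 42 57 18 75
Maximum is 75 (e.g. 9 + 10 + 11 + 12 + 15 + 18).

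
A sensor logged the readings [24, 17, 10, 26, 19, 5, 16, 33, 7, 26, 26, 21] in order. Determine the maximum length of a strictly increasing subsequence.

3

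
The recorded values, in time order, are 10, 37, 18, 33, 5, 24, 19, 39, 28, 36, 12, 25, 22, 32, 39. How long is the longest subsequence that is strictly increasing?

Let dp[i] be the length of the longest such subsequence ending at index i:
i:      1  2  3  4  5  6  7  8  9 10 11 12 13 14 15
a[i]:  10 37 18 33  5 24 19 39 28 36 12 25 22 32 39
dp:     1  2  2  3  1  3  3  4  4  5  2  4  4  5  6
Maximum dp value is 6.

6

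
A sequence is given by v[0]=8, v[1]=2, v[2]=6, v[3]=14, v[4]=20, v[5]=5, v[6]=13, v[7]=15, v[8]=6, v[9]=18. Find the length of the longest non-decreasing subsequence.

5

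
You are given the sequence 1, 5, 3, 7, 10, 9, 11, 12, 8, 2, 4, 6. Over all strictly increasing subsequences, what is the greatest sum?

Let S[i] be the best sum of a strictly increasing subsequence ending at i:
i:      1  2  3  4  5  6  7  8  9 10 11 12
a[i]:   1  5  3  7 10  9 11 12  8  2  4  6
S:      1  6  4 13 23 22 34 46 21  3  8 14
Maximum is 46 (e.g. 1 + 5 + 7 + 10 + 11 + 12).

46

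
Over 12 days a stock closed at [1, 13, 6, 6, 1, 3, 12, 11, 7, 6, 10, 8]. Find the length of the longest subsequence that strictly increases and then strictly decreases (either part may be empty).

6

inc[i] = longest strictly increasing subsequence ending at i; dec[i] = longest strictly decreasing subsequence starting at i:
i:      1  2  3  4  5  6  7  8  9 10 11 12
a[i]:   1 13  6  6  1  3 12 11  7  6 10  8
inc:    1  2  2  2  1  2  3  3  3  3  4  4
dec:    1  5  2  2  1  1  4  3  2  1  2  1
Best peak at i=2 (value 13): inc=2, dec=5, length 2+5−1 = 6.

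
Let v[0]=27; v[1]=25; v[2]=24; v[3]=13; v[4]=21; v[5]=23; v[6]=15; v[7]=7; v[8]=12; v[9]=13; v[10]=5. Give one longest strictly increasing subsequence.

13, 21, 23

Patience tails give the LIS length; then backtrack through the dp parents:
27 → extends → [27]
25 → replaces 27 → [25]
24 → replaces 25 → [24]
13 → replaces 24 → [13]
21 → extends → [13, 21]
23 → extends → [13, 21, 23]
15 → replaces 21 → [13, 15, 23]
7 → replaces 13 → [7, 15, 23]
12 → replaces 15 → [7, 12, 23]
13 → replaces 23 → [7, 12, 13]
5 → replaces 7 → [5, 12, 13]
Length 3; one witness is 13, 21, 23.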